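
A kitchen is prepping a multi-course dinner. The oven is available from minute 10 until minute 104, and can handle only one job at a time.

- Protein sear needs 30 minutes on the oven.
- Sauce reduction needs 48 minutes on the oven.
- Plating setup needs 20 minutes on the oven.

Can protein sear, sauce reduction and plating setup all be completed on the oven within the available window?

No

The oven window is 104 − 10 = 94 minutes.
Running back to back, the jobs need 30 + 48 + 20 = 98 minutes on the oven.
Since 98 > 94, they cannot all fit.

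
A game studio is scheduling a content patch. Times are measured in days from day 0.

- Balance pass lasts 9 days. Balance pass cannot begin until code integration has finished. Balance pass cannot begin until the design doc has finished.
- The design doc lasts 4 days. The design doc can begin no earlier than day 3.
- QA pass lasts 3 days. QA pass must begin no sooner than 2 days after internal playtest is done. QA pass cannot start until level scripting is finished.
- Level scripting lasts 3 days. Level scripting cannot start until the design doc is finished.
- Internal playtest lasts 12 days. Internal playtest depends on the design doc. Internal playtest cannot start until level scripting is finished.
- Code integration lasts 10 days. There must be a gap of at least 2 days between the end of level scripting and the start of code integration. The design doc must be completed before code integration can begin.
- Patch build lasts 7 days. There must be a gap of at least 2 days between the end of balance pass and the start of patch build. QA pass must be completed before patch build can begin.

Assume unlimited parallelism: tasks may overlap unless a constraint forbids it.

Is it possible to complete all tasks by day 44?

Yes

After its own release at day 3, the design doc can start at day 3 and finishes at day 7.
Level scripting cannot begin until the design doc (finishes day 7). It runs from day 7 to 7 + 3 = day 10.
For internal playtest: the design doc (finishes day 7); level scripting (finishes day 10). Taking the maximum gives a start of day 10, and it finishes at 10 + 12 = day 22.
QA pass needs all of internal playtest (finishes day 22, plus 2-day gap → day 24); level scripting (finishes day 10). That puts its earliest start at day 24; it finishes at 24 + 3 = day 27.
Code integration cannot start until level scripting (finishes day 10, plus 2-day gap → day 12); the design doc (finishes day 7). The controlling bound is day 12, so code integration finishes at 12 + 10 = day 22.
For balance pass: code integration (finishes day 22); the design doc (finishes day 7). Taking the maximum gives a start of day 22, and it finishes at 22 + 9 = day 31.
Patch build needs all of balance pass (finishes day 31, plus 2-day gap → day 33); QA pass (finishes day 27). That puts its earliest start at day 33; it finishes at 33 + 7 = day 40.
Every task is finished by day 40, which is no later than the deadline of 44, so the schedule is feasible.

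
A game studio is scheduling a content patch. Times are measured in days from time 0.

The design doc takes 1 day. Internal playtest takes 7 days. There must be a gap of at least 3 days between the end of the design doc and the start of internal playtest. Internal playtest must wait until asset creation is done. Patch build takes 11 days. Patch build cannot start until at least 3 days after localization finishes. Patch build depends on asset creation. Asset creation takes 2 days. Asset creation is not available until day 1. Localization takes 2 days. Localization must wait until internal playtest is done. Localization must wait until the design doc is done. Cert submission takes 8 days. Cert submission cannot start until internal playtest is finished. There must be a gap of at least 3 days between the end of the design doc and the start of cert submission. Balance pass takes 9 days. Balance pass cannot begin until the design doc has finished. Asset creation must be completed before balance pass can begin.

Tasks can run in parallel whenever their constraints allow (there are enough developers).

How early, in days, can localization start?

11

Asset creation cannot begin until its own release at day 1. It runs from day 1 to 1 + 2 = day 3.
The design doc has no prerequisites, so it starts at day 0 and finishes at day 1.
For internal playtest: the design doc (finishes day 1, plus 3-day gap → day 4); asset creation (finishes day 3). Taking the maximum gives a start of day 4, and it finishes at 4 + 7 = day 11.
Localization waits on internal playtest (finishes day 11); the design doc (finishes day 1). The latest of these is day 11, which is the earliest localization can start.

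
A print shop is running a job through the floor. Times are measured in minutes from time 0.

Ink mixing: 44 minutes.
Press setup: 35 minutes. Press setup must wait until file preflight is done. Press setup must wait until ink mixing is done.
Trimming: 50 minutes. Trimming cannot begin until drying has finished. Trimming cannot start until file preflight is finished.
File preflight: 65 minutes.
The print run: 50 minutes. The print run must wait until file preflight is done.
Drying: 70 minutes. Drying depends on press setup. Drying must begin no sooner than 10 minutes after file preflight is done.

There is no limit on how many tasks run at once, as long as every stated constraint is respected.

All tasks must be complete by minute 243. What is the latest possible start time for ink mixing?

44

Nothing follows trimming; the deadline of minute 243 is its only limit. It must start by 243 − 50 = minute 193.
Since trimming (must start by minute 193) depends on it, drying must finish by minute 193. Backing off its 70-minute duration gives a latest start of minute 123.
Press setup feeds into drying (must start by minute 123); so press setup must finish by minute 123 and therefore start by minute 88.
Since press setup (must start by minute 88) depends on it, ink mixing must finish by minute 88. Backing off its 44-minute duration gives a latest start of minute 44.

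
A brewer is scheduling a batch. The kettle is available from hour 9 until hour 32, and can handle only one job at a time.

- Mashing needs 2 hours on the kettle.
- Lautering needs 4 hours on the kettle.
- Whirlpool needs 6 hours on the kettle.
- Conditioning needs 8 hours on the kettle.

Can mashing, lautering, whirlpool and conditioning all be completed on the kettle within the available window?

The kettle window is 32 − 9 = 23 hours.
Running back to back, the jobs need 2 + 4 + 6 + 8 = 20 hours on the kettle.
Since 20 ≤ 23, they fit within the window.

Yes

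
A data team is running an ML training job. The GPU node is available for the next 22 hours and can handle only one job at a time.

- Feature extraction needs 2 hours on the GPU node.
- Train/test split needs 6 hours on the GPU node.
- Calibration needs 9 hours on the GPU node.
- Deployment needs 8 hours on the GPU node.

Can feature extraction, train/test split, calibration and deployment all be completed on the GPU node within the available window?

No

Running back to back, the jobs need 2 + 6 + 9 + 8 = 25 hours on the GPU node.
Since 25 > 22, they cannot all fit.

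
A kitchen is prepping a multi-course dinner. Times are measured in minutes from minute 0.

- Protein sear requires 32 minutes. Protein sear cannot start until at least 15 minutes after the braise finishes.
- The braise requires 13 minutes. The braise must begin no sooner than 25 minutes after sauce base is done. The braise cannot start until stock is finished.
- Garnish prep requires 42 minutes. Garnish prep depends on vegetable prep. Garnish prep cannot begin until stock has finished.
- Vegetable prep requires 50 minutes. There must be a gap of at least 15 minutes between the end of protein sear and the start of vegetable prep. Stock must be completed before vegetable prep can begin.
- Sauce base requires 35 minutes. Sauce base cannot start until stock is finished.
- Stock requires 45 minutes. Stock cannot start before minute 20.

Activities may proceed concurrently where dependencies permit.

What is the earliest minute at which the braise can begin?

Stock waits on its own release at minute 20, so it starts at minute 20 and finishes at 20 + 45 = minute 65.
Sauce base waits on stock (finishes minute 65), so it starts at minute 65 and finishes at 65 + 35 = minute 100.
The braise waits on sauce base (finishes minute 100, plus 25-minute gap → minute 125); stock (finishes minute 65). The latest of these is minute 125, which is the earliest the braise can start.

125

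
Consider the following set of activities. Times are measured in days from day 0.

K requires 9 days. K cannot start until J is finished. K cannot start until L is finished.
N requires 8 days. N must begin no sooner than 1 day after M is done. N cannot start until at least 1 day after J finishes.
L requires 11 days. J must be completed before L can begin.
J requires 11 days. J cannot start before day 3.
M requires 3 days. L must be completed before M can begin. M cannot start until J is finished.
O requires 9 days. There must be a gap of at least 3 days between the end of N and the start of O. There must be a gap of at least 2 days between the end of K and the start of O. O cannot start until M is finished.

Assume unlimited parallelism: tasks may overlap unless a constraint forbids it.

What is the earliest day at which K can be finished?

34

J cannot begin until its own release at day 3. It runs from day 3 to 3 + 11 = day 14.
L cannot begin until J (finishes day 14). It runs from day 14 to 14 + 11 = day 25.
K cannot start until J (finishes day 14); L (finishes day 25). The controlling bound is day 25, so K finishes at 25 + 9 = day 34.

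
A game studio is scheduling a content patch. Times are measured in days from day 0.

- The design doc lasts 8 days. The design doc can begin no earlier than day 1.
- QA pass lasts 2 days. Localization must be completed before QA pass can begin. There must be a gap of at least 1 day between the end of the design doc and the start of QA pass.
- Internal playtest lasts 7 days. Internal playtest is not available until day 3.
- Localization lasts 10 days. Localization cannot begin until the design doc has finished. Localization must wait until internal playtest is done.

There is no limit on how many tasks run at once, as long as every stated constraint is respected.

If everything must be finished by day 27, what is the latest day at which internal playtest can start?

QA pass must finish by day 27; it takes 2 days, so it must start by 27 − 2 = day 25.
Localization feeds into QA pass (must start by day 25); so localization must finish by day 25 and therefore start by day 15.
Internal playtest must finish before localization (must start by day 15). With a 7-day duration, internal playtest must start by 15 − 7 = day 8.

8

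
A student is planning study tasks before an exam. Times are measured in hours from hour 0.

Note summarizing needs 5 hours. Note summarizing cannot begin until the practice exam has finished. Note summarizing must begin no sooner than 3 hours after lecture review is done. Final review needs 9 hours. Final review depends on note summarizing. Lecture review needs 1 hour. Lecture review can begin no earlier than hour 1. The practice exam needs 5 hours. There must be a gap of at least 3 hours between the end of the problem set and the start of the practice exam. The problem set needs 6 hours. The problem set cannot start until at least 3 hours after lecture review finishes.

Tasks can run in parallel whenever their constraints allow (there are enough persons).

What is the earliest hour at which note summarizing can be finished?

24

Lecture review waits on its own release at hour 1, so it starts at hour 1 and finishes at 1 + 1 = hour 2.
After lecture review (finishes hour 2, plus 3-hour gap → hour 5), the problem set can start at hour 5 and finishes at hour 11.
After the problem set (finishes hour 11, plus 3-hour gap → hour 14), the practice exam can start at hour 14 and finishes at hour 19.
Note summarizing needs all of the practice exam (finishes hour 19); lecture review (finishes hour 2, plus 3-hour gap → hour 5). That puts its earliest start at hour 19; it finishes at 19 + 5 = hour 24.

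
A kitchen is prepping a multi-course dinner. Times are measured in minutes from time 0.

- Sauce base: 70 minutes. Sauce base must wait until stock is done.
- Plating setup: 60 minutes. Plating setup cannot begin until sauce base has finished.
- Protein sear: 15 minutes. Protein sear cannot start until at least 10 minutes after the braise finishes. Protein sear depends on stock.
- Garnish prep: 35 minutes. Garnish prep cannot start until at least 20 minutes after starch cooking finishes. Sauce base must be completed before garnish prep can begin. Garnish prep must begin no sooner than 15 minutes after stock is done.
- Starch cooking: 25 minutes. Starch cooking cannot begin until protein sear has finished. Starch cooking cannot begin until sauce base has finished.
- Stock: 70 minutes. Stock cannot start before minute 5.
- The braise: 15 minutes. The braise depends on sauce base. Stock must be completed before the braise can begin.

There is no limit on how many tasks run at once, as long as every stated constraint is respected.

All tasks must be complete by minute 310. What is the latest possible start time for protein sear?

Garnish prep must finish by minute 310; it takes 35 minutes, so it must start by 310 − 35 = minute 275.
Starch cooking feeds into garnish prep (must start by minute 275, minus 20-minute gap → minute 255); so starch cooking must finish by minute 255 and therefore start by minute 230.
Protein sear has to be done before starch cooking (must start by minute 230). That means finishing by minute 230, i.e. starting by 230 − 15 = minute 215.

215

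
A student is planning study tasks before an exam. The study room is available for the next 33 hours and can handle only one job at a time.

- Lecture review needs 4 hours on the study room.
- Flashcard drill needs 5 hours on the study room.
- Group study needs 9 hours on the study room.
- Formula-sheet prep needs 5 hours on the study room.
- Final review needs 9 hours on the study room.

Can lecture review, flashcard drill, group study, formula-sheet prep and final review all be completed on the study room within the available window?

Running back to back, the jobs need 4 + 5 + 9 + 5 + 9 = 32 hours on the study room.
Since 32 ≤ 33, they fit within the window.

Yes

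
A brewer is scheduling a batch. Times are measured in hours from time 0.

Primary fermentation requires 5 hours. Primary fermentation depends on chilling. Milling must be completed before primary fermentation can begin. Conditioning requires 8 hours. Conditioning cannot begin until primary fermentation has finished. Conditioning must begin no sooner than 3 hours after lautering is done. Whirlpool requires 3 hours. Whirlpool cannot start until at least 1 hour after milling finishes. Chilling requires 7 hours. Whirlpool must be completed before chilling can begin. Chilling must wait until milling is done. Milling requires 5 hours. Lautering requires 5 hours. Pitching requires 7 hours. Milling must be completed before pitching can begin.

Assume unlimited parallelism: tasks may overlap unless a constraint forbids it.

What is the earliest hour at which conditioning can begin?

Lautering can start immediately at hour 0; it finishes at hour 5.
Nothing blocks milling, so it runs from hour 0 to hour 5.
After milling (finishes hour 5, plus 1-hour gap → hour 6), whirlpool can start at hour 6 and finishes at hour 9.
Chilling needs all of whirlpool (finishes hour 9); milling (finishes hour 5). That puts its earliest start at hour 9; it finishes at 9 + 7 = hour 16.
Primary fermentation needs all of chilling (finishes hour 16); milling (finishes hour 5). That puts its earliest start at hour 16; it finishes at 16 + 5 = hour 21.
Conditioning waits on primary fermentation (finishes hour 21); lautering (finishes hour 5, plus 3-hour gap → hour 8). The latest of these is hour 21, which is the earliest conditioning can start.

21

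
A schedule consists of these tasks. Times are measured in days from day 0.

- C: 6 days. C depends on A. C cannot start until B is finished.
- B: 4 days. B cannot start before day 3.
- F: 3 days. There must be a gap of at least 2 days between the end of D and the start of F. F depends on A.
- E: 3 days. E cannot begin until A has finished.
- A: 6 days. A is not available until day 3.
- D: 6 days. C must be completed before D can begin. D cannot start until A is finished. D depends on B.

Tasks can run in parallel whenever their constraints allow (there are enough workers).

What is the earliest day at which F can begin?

B cannot begin until its own release at day 3. It runs from day 3 to 3 + 4 = day 7.
A cannot begin until its own release at day 3. It runs from day 3 to 3 + 6 = day 9.
C needs all of A (finishes day 9); B (finishes day 7). That puts its earliest start at day 9; it finishes at 9 + 6 = day 15.
For D: C (finishes day 15); A (finishes day 9); B (finishes day 7). Taking the maximum gives a start of day 15, and it finishes at 15 + 6 = day 21.
F waits on D (finishes day 21, plus 2-day gap → day 23); A (finishes day 9). The latest of these is day 23, which is the earliest F can start.

23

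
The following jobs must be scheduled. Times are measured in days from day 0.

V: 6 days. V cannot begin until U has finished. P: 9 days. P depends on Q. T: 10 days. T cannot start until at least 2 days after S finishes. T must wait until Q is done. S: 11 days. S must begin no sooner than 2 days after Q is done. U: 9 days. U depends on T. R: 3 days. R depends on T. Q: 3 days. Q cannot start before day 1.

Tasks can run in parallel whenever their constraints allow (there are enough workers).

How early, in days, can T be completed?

Q cannot begin until its own release at day 1. It runs from day 1 to 1 + 3 = day 4.
S cannot begin until Q (finishes day 4, plus 2-day gap → day 6). It runs from day 6 to 6 + 11 = day 17.
T needs all of S (finishes day 17, plus 2-day gap → day 19); Q (finishes day 4). That puts its earliest start at day 19; it finishes at 19 + 10 = day 29.

29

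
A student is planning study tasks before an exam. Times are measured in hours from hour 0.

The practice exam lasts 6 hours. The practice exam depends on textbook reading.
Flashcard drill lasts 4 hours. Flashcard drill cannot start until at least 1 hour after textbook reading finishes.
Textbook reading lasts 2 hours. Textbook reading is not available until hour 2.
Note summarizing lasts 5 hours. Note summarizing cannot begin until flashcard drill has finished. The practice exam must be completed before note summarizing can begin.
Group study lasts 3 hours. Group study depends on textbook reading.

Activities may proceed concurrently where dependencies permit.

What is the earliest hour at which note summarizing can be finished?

15

After its own release at hour 2, textbook reading can start at hour 2 and finishes at hour 4.
After textbook reading (finishes hour 4), the practice exam can start at hour 4 and finishes at hour 10.
After textbook reading (finishes hour 4, plus 1-hour gap → hour 5), flashcard drill can start at hour 5 and finishes at hour 9.
For note summarizing: flashcard drill (finishes hour 9); the practice exam (finishes hour 10). Taking the maximum gives a start of hour 10, and it finishes at 10 + 5 = hour 15.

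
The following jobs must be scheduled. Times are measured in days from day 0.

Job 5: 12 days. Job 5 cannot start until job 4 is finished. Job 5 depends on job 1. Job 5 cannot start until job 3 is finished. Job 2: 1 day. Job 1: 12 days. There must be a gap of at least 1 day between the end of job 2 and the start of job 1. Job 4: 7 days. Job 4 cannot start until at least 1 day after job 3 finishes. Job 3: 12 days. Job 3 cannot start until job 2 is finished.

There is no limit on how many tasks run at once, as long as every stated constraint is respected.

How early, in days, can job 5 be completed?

Job 2 has no prerequisites, so it starts at day 0 and finishes at day 1.
Job 3 cannot begin until job 2 (finishes day 1). It runs from day 1 to 1 + 12 = day 13.
Job 4 waits on job 3 (finishes day 13, plus 1-day gap → day 14), so it starts at day 14 and finishes at 14 + 7 = day 21.
Job 1 waits on job 2 (finishes day 1, plus 1-day gap → day 2), so it starts at day 2 and finishes at 2 + 12 = day 14.
For job 5: job 4 (finishes day 21); job 1 (finishes day 14); job 3 (finishes day 13). Taking the maximum gives a start of day 21, and it finishes at 21 + 12 = day 33.

33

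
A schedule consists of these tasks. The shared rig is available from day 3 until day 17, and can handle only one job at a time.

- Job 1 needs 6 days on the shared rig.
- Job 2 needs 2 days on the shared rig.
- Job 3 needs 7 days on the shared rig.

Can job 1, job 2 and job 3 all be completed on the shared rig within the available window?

The shared rig window is 17 − 3 = 14 days.
Running back to back, the jobs need 6 + 2 + 7 = 15 days on the shared rig.
Since 15 > 14, they cannot all fit.

No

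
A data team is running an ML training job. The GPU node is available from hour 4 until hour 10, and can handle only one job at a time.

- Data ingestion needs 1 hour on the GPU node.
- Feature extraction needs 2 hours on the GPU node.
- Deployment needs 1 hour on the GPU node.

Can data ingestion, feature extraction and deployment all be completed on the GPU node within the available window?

The GPU node window is 10 − 4 = 6 hours.
Running back to back, the jobs need 1 + 2 + 1 = 4 hours on the GPU node.
Since 4 ≤ 6, they fit within the window.

Yes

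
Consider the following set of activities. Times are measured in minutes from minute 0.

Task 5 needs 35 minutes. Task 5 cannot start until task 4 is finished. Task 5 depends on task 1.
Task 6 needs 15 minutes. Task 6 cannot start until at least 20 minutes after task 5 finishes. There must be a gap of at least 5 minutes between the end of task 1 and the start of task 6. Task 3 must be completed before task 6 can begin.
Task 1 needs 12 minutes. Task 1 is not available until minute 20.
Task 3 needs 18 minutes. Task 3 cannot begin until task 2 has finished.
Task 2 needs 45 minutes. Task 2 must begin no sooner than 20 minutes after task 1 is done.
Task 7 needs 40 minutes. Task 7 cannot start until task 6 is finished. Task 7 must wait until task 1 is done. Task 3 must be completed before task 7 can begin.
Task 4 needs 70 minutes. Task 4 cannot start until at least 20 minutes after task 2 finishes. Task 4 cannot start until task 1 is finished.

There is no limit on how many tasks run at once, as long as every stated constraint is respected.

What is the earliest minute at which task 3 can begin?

Task 1 cannot begin until its own release at minute 20. It runs from minute 20 to 20 + 12 = minute 32.
After task 1 (finishes minute 32, plus 20-minute gap → minute 52), task 2 can start at minute 52 and finishes at minute 97.
Task 3 waits on task 2 (finishes minute 97), so the earliest it can start is minute 97.

97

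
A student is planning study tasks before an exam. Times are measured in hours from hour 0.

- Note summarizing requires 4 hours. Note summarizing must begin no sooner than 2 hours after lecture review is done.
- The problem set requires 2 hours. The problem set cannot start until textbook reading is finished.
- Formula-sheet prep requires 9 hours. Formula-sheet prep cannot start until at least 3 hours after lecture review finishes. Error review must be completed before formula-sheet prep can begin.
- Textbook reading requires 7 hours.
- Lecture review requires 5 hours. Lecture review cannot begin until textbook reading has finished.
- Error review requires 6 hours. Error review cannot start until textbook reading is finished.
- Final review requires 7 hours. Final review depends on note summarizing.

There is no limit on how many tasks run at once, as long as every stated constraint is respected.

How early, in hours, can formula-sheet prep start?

Textbook reading can start immediately at hour 0; it finishes at hour 7.
After textbook reading (finishes hour 7), error review can start at hour 7 and finishes at hour 13.
Lecture review waits on textbook reading (finishes hour 7), so it starts at hour 7 and finishes at 7 + 5 = hour 12.
Formula-sheet prep waits on lecture review (finishes hour 12, plus 3-hour gap → hour 15); error review (finishes hour 13). The latest of these is hour 15, which is the earliest formula-sheet prep can start.

15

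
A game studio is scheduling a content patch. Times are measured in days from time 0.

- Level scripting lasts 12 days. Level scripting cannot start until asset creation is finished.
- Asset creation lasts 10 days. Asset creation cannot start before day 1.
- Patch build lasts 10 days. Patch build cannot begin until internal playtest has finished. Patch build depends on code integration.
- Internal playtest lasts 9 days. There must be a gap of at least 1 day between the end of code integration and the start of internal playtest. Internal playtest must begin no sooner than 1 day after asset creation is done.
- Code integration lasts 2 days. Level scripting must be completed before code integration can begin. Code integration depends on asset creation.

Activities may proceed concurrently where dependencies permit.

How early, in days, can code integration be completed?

Asset creation cannot begin until its own release at day 1. It runs from day 1 to 1 + 10 = day 11.
Level scripting waits on asset creation (finishes day 11), so it starts at day 11 and finishes at 11 + 12 = day 23.
Code integration cannot start until level scripting (finishes day 23); asset creation (finishes day 11). The controlling bound is day 23, so code integration finishes at 23 + 2 = day 25.

25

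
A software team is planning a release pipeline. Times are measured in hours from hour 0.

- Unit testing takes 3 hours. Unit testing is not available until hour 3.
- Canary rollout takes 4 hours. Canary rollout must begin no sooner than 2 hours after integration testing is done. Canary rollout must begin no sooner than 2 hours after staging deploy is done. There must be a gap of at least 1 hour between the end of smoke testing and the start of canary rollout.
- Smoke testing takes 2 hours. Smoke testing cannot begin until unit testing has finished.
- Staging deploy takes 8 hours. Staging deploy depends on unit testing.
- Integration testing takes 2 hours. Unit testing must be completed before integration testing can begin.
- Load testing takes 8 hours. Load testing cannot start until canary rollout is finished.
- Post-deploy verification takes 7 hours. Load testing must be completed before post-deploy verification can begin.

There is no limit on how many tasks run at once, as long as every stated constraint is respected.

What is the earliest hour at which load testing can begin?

20

Unit testing waits on its own release at hour 3, so it starts at hour 3 and finishes at 3 + 3 = hour 6.
Smoke testing waits on unit testing (finishes hour 6), so it starts at hour 6 and finishes at 6 + 2 = hour 8.
Staging deploy cannot begin until unit testing (finishes hour 6). It runs from hour 6 to 6 + 8 = hour 14.
After unit testing (finishes hour 6), integration testing can start at hour 6 and finishes at hour 8.
Canary rollout has to wait for integration testing (finishes hour 8, plus 2-hour gap → hour 10); staging deploy (finishes hour 14, plus 2-hour gap → hour 16); smoke testing (finishes hour 8, plus 1-hour gap → hour 9). The latest of these is hour 16, so canary rollout runs hour 16 to 16 + 4 = hour 20.
Load testing waits on canary rollout (finishes hour 20), so the earliest it can start is hour 20.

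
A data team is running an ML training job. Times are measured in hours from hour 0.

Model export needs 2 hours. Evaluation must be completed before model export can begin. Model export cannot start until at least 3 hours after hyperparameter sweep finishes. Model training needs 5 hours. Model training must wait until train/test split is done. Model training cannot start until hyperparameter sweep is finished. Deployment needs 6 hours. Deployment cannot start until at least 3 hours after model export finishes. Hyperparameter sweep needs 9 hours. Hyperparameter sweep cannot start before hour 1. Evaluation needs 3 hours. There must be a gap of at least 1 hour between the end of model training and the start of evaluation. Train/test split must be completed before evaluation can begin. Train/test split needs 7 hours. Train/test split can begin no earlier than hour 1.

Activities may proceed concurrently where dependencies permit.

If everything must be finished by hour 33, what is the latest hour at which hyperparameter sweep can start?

To finish by hour 33, deployment (duration 6) must start no later than hour 27.
Model export has to be done before deployment (must start by hour 27, minus 3-hour gap → hour 24). That means finishing by hour 24, i.e. starting by 24 − 2 = hour 22.
Since model export (must start by hour 22) depends on it, evaluation must finish by hour 22. Backing off its 3-hour duration gives a latest start of hour 19.
Since evaluation (must start by hour 19, minus 1-hour gap → hour 18) depends on it, model training must finish by hour 18. Backing off its 5-hour duration gives a latest start of hour 13.
Hyperparameter sweep has several dependents: model training (must start by hour 13); model export (must start by hour 22, minus 3-hour gap → hour 19). The earliest of those limits is hour 13, so hyperparameter sweep must start by 13 − 9 = hour 4.

4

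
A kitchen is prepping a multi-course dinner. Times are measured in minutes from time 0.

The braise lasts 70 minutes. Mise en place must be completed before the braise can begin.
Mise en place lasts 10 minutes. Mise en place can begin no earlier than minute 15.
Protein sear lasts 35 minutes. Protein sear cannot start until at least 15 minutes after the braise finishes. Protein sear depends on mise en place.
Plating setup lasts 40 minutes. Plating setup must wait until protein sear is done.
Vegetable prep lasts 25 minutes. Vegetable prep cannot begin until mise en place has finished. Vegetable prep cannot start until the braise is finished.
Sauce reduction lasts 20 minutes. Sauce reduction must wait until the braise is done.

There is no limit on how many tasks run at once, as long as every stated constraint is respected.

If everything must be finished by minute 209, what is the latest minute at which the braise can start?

49

To finish by minute 209, plating setup (duration 40) must start no later than minute 169.
Protein sear has to be done before plating setup (must start by minute 169). That means finishing by minute 169, i.e. starting by 169 − 35 = minute 134.
Vegetable prep has no dependents, so it just needs to finish by minute 209. Starting by 209 − 25 = minute 184 achieves that.
Nothing follows sauce reduction; the deadline of minute 209 is its only limit. It must start by 209 − 20 = minute 189.
The braise must finish in time for protein sear (must start by minute 134, minus 15-minute gap → minute 119); vegetable prep (must start by minute 184); sauce reduction (must start by minute 189). The tightest is minute 119, so the braise must start by 119 − 70 = minute 49.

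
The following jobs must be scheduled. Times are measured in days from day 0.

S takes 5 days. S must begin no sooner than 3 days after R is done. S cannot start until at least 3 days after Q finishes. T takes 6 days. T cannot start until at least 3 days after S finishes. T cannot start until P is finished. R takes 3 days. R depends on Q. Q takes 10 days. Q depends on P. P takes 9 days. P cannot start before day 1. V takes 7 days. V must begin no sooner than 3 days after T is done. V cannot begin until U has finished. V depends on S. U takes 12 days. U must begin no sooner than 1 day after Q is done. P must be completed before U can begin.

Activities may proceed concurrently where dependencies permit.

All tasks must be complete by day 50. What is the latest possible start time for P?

1

V has no dependents, so it just needs to finish by day 50. Starting by 50 − 7 = day 43 achieves that.
Since V (must start by day 43, minus 3-day gap → day 40) depends on it, T must finish by day 40. Backing off its 6-day duration gives a latest start of day 34.
S has several dependents: T (must start by day 34, minus 3-day gap → day 31); V (must start by day 43). The earliest of those limits is day 31, so S must start by 31 − 5 = day 26.
R feeds into S (must start by day 26, minus 3-day gap → day 23); so R must finish by day 23 and therefore start by day 20.
U must finish before V (must start by day 43). With a 12-day duration, U must start by 43 − 12 = day 31.
Q has several dependents: R (must start by day 20); S (must start by day 26, minus 3-day gap → day 23); U (must start by day 31, minus 1-day gap → day 30). The earliest of those limits is day 20, so Q must start by 20 − 10 = day 10.
P feeds Q (must start by day 10); T (must start by day 34); U (must start by day 31). Taking the minimum, P must finish by day 10 and start by 10 − 9 = day 1.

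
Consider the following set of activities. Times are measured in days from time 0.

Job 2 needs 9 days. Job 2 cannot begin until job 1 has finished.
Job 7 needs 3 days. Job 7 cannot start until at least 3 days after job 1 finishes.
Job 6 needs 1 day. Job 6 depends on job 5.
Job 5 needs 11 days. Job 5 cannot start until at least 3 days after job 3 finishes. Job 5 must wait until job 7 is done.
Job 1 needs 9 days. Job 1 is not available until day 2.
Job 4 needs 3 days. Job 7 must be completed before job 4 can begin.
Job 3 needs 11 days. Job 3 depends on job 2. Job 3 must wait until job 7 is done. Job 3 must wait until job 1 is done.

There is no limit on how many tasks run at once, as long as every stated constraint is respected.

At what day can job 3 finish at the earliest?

Job 1 waits on its own release at day 2, so it starts at day 2 and finishes at 2 + 9 = day 11.
Job 7 waits on job 1 (finishes day 11, plus 3-day gap → day 14), so it starts at day 14 and finishes at 14 + 3 = day 17.
Job 2 waits on job 1 (finishes day 11), so it starts at day 11 and finishes at 11 + 9 = day 20.
For job 3: job 2 (finishes day 20); job 7 (finishes day 17); job 1 (finishes day 11). Taking the maximum gives a start of day 20, and it finishes at 20 + 11 = day 31.

31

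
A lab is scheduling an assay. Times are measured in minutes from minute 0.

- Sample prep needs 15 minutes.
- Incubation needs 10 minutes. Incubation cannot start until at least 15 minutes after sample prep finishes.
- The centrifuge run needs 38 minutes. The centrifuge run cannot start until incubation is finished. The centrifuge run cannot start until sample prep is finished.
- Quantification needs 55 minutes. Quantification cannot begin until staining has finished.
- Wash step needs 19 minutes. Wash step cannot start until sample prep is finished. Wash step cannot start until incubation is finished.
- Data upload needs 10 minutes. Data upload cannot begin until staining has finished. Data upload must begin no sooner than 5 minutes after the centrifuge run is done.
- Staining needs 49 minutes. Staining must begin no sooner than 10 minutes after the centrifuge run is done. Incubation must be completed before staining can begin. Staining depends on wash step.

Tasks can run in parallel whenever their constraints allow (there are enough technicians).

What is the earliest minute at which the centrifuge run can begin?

40

Sample prep can start immediately at minute 0; it finishes at minute 15.
Incubation waits on sample prep (finishes minute 15, plus 15-minute gap → minute 30), so it starts at minute 30 and finishes at 30 + 10 = minute 40.
The centrifuge run waits on incubation (finishes minute 40); sample prep (finishes minute 15). The latest of these is minute 40, which is the earliest the centrifuge run can start.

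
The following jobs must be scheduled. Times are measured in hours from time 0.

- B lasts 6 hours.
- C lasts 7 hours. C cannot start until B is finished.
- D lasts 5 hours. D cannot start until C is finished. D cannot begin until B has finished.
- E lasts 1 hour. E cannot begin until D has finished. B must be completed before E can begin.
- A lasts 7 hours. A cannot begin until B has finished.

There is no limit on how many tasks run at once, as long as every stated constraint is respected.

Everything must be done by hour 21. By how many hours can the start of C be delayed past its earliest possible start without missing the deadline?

B has no prerequisites, so it starts at hour 0 and finishes at hour 6.
C cannot begin until B (finishes hour 6). It runs from hour 6 to 6 + 7 = hour 13.

Working backward from the deadline:
E must finish by hour 21; it takes 1 hour, so it must start by 21 − 1 = hour 20.
D has to be done before E (must start by hour 20). That means finishing by hour 20, i.e. starting by 20 − 5 = hour 15.
Since D (must start by hour 15) depends on it, C must finish by hour 15. Backing off its 7-hour duration gives a latest start of hour 8.
So C can start as early as hour 6 and as late as hour 8, giving 8 − 6 = 2 hours of slack.

2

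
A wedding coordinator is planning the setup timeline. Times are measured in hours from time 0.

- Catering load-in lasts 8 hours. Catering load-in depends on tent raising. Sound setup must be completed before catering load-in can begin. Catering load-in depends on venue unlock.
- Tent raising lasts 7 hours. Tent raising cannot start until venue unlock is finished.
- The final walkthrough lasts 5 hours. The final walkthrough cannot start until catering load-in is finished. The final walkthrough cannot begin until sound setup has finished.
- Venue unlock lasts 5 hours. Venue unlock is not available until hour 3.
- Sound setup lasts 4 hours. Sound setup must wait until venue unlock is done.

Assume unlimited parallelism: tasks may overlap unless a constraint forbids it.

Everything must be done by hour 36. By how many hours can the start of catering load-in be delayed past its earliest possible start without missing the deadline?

8

After its own release at hour 3, venue unlock can start at hour 3 and finishes at hour 8.
After venue unlock (finishes hour 8), sound setup can start at hour 8 and finishes at hour 12.
After venue unlock (finishes hour 8), tent raising can start at hour 8 and finishes at hour 15.
Catering load-in needs all of tent raising (finishes hour 15); sound setup (finishes hour 12); venue unlock (finishes hour 8). That puts its earliest start at hour 15; it finishes at 15 + 8 = hour 23.

Working backward from the deadline:
To finish by hour 36, the final walkthrough (duration 5) must start no later than hour 31.
Since the final walkthrough (must start by hour 31) depends on it, catering load-in must finish by hour 31. Backing off its 8-hour duration gives a latest start of hour 23.
So catering load-in can start as early as hour 15 and as late as hour 23, giving 23 − 15 = 8 hours of slack.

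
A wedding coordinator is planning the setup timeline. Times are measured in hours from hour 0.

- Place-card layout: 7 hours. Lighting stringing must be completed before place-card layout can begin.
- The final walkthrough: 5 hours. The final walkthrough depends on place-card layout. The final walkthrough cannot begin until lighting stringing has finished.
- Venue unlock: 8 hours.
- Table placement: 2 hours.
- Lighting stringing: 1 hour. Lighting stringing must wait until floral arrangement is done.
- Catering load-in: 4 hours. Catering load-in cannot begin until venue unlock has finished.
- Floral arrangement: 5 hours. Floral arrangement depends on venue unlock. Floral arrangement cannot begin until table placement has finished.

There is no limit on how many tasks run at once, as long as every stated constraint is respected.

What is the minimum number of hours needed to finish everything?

Table placement can start immediately at hour 0; it finishes at hour 2.
Nothing blocks venue unlock, so it runs from hour 0 to hour 8.
After venue unlock (finishes hour 8), catering load-in can start at hour 8 and finishes at hour 12.
Floral arrangement needs all of venue unlock (finishes hour 8); table placement (finishes hour 2). That puts its earliest start at hour 8; it finishes at 8 + 5 = hour 13.
Lighting stringing cannot begin until floral arrangement (finishes hour 13). It runs from hour 13 to 13 + 1 = hour 14.
Place-card layout waits on lighting stringing (finishes hour 14), so it starts at hour 14 and finishes at 14 + 7 = hour 21.
The final walkthrough cannot start until place-card layout (finishes hour 21); lighting stringing (finishes hour 14). The controlling bound is hour 21, so the final walkthrough finishes at 21 + 5 = hour 26.
All tasks are finished once the last one completes. Finish times: Venue unlock at 8, Table placement at 2, Floral arrangement at 13, Lighting stringing at 14, Catering load-in at 12, Place-card layout at 21, The final walkthrough at 26. The latest is hour 26.

26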